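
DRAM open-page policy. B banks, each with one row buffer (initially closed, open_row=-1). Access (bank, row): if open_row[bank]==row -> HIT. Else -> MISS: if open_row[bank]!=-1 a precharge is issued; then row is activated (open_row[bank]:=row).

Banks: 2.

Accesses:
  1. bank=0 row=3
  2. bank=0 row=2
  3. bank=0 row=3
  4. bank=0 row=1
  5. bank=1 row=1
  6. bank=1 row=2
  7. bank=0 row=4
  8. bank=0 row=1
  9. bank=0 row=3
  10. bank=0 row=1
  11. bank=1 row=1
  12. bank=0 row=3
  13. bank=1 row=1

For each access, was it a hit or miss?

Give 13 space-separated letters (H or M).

Answer: M M M M M M M M M M M M H

Derivation:
Acc 1: bank0 row3 -> MISS (open row3); precharges=0
Acc 2: bank0 row2 -> MISS (open row2); precharges=1
Acc 3: bank0 row3 -> MISS (open row3); precharges=2
Acc 4: bank0 row1 -> MISS (open row1); precharges=3
Acc 5: bank1 row1 -> MISS (open row1); precharges=3
Acc 6: bank1 row2 -> MISS (open row2); precharges=4
Acc 7: bank0 row4 -> MISS (open row4); precharges=5
Acc 8: bank0 row1 -> MISS (open row1); precharges=6
Acc 9: bank0 row3 -> MISS (open row3); precharges=7
Acc 10: bank0 row1 -> MISS (open row1); precharges=8
Acc 11: bank1 row1 -> MISS (open row1); precharges=9
Acc 12: bank0 row3 -> MISS (open row3); precharges=10
Acc 13: bank1 row1 -> HIT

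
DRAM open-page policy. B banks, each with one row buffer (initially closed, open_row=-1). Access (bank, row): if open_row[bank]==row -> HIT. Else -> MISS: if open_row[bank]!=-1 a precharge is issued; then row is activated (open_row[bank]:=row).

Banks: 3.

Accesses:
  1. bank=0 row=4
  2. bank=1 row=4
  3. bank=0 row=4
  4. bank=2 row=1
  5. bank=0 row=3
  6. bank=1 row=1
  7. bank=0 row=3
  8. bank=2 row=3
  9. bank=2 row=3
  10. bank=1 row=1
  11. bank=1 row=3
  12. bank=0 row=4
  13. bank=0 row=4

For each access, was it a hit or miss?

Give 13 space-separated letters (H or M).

Answer: M M H M M M H M H H M M H

Derivation:
Acc 1: bank0 row4 -> MISS (open row4); precharges=0
Acc 2: bank1 row4 -> MISS (open row4); precharges=0
Acc 3: bank0 row4 -> HIT
Acc 4: bank2 row1 -> MISS (open row1); precharges=0
Acc 5: bank0 row3 -> MISS (open row3); precharges=1
Acc 6: bank1 row1 -> MISS (open row1); precharges=2
Acc 7: bank0 row3 -> HIT
Acc 8: bank2 row3 -> MISS (open row3); precharges=3
Acc 9: bank2 row3 -> HIT
Acc 10: bank1 row1 -> HIT
Acc 11: bank1 row3 -> MISS (open row3); precharges=4
Acc 12: bank0 row4 -> MISS (open row4); precharges=5
Acc 13: bank0 row4 -> HIT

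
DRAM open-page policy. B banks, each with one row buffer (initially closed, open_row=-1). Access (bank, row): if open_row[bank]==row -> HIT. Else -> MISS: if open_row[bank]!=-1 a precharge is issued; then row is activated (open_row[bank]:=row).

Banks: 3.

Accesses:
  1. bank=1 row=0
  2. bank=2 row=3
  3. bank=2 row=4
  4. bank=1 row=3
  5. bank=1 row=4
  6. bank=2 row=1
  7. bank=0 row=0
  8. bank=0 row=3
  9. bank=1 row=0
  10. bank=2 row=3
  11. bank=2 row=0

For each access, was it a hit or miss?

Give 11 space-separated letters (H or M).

Acc 1: bank1 row0 -> MISS (open row0); precharges=0
Acc 2: bank2 row3 -> MISS (open row3); precharges=0
Acc 3: bank2 row4 -> MISS (open row4); precharges=1
Acc 4: bank1 row3 -> MISS (open row3); precharges=2
Acc 5: bank1 row4 -> MISS (open row4); precharges=3
Acc 6: bank2 row1 -> MISS (open row1); precharges=4
Acc 7: bank0 row0 -> MISS (open row0); precharges=4
Acc 8: bank0 row3 -> MISS (open row3); precharges=5
Acc 9: bank1 row0 -> MISS (open row0); precharges=6
Acc 10: bank2 row3 -> MISS (open row3); precharges=7
Acc 11: bank2 row0 -> MISS (open row0); precharges=8

Answer: M M M M M M M M M M M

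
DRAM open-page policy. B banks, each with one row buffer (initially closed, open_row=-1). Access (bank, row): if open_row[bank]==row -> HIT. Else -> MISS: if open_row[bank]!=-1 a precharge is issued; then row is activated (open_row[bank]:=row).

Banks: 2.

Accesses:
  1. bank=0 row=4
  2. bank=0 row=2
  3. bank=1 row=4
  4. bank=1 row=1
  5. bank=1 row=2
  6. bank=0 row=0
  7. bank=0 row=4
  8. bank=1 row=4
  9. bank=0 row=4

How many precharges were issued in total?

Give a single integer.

Answer: 6

Derivation:
Acc 1: bank0 row4 -> MISS (open row4); precharges=0
Acc 2: bank0 row2 -> MISS (open row2); precharges=1
Acc 3: bank1 row4 -> MISS (open row4); precharges=1
Acc 4: bank1 row1 -> MISS (open row1); precharges=2
Acc 5: bank1 row2 -> MISS (open row2); precharges=3
Acc 6: bank0 row0 -> MISS (open row0); precharges=4
Acc 7: bank0 row4 -> MISS (open row4); precharges=5
Acc 8: bank1 row4 -> MISS (open row4); precharges=6
Acc 9: bank0 row4 -> HIT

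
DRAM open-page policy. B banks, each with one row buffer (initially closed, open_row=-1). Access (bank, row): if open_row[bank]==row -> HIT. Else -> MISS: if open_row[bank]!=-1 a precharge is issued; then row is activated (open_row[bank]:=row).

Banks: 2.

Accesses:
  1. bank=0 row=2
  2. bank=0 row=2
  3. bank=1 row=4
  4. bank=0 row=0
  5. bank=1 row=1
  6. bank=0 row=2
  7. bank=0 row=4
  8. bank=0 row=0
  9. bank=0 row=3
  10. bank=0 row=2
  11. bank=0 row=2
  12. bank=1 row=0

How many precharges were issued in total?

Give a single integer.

Answer: 8

Derivation:
Acc 1: bank0 row2 -> MISS (open row2); precharges=0
Acc 2: bank0 row2 -> HIT
Acc 3: bank1 row4 -> MISS (open row4); precharges=0
Acc 4: bank0 row0 -> MISS (open row0); precharges=1
Acc 5: bank1 row1 -> MISS (open row1); precharges=2
Acc 6: bank0 row2 -> MISS (open row2); precharges=3
Acc 7: bank0 row4 -> MISS (open row4); precharges=4
Acc 8: bank0 row0 -> MISS (open row0); precharges=5
Acc 9: bank0 row3 -> MISS (open row3); precharges=6
Acc 10: bank0 row2 -> MISS (open row2); precharges=7
Acc 11: bank0 row2 -> HIT
Acc 12: bank1 row0 -> MISS (open row0); precharges=8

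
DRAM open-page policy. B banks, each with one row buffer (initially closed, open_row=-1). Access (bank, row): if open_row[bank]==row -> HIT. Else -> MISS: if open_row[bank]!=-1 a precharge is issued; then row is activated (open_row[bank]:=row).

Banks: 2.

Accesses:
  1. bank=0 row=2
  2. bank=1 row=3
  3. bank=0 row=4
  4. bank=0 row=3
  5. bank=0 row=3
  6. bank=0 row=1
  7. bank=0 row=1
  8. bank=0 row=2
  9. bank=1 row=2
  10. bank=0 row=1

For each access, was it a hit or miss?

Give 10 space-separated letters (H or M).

Answer: M M M M H M H M M M

Derivation:
Acc 1: bank0 row2 -> MISS (open row2); precharges=0
Acc 2: bank1 row3 -> MISS (open row3); precharges=0
Acc 3: bank0 row4 -> MISS (open row4); precharges=1
Acc 4: bank0 row3 -> MISS (open row3); precharges=2
Acc 5: bank0 row3 -> HIT
Acc 6: bank0 row1 -> MISS (open row1); precharges=3
Acc 7: bank0 row1 -> HIT
Acc 8: bank0 row2 -> MISS (open row2); precharges=4
Acc 9: bank1 row2 -> MISS (open row2); precharges=5
Acc 10: bank0 row1 -> MISS (open row1); precharges=6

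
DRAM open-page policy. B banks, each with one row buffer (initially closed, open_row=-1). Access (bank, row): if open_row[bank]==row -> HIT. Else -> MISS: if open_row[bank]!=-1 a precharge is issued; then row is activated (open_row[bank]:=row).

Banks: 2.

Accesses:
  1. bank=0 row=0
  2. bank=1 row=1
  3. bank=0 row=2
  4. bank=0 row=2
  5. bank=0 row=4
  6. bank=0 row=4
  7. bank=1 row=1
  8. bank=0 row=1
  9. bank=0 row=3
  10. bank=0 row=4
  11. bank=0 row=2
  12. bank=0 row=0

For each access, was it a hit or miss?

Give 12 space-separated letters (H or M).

Acc 1: bank0 row0 -> MISS (open row0); precharges=0
Acc 2: bank1 row1 -> MISS (open row1); precharges=0
Acc 3: bank0 row2 -> MISS (open row2); precharges=1
Acc 4: bank0 row2 -> HIT
Acc 5: bank0 row4 -> MISS (open row4); precharges=2
Acc 6: bank0 row4 -> HIT
Acc 7: bank1 row1 -> HIT
Acc 8: bank0 row1 -> MISS (open row1); precharges=3
Acc 9: bank0 row3 -> MISS (open row3); precharges=4
Acc 10: bank0 row4 -> MISS (open row4); precharges=5
Acc 11: bank0 row2 -> MISS (open row2); precharges=6
Acc 12: bank0 row0 -> MISS (open row0); precharges=7

Answer: M M M H M H H M M M M M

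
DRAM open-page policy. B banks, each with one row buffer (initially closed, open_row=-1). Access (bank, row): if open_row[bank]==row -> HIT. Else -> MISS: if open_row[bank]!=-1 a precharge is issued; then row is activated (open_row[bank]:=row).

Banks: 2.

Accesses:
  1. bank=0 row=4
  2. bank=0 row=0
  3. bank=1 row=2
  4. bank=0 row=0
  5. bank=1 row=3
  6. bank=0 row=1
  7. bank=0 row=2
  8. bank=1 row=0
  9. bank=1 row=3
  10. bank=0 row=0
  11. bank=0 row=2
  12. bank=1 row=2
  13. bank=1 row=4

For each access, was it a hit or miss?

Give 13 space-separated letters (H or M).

Acc 1: bank0 row4 -> MISS (open row4); precharges=0
Acc 2: bank0 row0 -> MISS (open row0); precharges=1
Acc 3: bank1 row2 -> MISS (open row2); precharges=1
Acc 4: bank0 row0 -> HIT
Acc 5: bank1 row3 -> MISS (open row3); precharges=2
Acc 6: bank0 row1 -> MISS (open row1); precharges=3
Acc 7: bank0 row2 -> MISS (open row2); precharges=4
Acc 8: bank1 row0 -> MISS (open row0); precharges=5
Acc 9: bank1 row3 -> MISS (open row3); precharges=6
Acc 10: bank0 row0 -> MISS (open row0); precharges=7
Acc 11: bank0 row2 -> MISS (open row2); precharges=8
Acc 12: bank1 row2 -> MISS (open row2); precharges=9
Acc 13: bank1 row4 -> MISS (open row4); precharges=10

Answer: M M M H M M M M M M M M M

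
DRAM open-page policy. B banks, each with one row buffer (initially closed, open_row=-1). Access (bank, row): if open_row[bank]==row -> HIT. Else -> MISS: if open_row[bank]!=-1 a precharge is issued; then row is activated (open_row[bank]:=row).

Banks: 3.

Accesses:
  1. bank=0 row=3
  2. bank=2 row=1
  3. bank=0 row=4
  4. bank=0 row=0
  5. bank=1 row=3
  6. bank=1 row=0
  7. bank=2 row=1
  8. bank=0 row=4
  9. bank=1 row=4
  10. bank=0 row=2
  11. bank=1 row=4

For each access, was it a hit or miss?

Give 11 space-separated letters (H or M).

Acc 1: bank0 row3 -> MISS (open row3); precharges=0
Acc 2: bank2 row1 -> MISS (open row1); precharges=0
Acc 3: bank0 row4 -> MISS (open row4); precharges=1
Acc 4: bank0 row0 -> MISS (open row0); precharges=2
Acc 5: bank1 row3 -> MISS (open row3); precharges=2
Acc 6: bank1 row0 -> MISS (open row0); precharges=3
Acc 7: bank2 row1 -> HIT
Acc 8: bank0 row4 -> MISS (open row4); precharges=4
Acc 9: bank1 row4 -> MISS (open row4); precharges=5
Acc 10: bank0 row2 -> MISS (open row2); precharges=6
Acc 11: bank1 row4 -> HIT

Answer: M M M M M M H M M M H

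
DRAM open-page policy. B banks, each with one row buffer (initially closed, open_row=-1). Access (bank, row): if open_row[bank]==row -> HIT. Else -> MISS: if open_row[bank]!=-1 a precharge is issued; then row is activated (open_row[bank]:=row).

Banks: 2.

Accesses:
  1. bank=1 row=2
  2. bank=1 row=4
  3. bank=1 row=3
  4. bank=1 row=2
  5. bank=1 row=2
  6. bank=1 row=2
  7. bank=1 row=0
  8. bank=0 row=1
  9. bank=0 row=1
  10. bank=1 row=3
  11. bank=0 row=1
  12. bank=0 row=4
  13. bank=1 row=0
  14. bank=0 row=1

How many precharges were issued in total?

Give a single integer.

Acc 1: bank1 row2 -> MISS (open row2); precharges=0
Acc 2: bank1 row4 -> MISS (open row4); precharges=1
Acc 3: bank1 row3 -> MISS (open row3); precharges=2
Acc 4: bank1 row2 -> MISS (open row2); precharges=3
Acc 5: bank1 row2 -> HIT
Acc 6: bank1 row2 -> HIT
Acc 7: bank1 row0 -> MISS (open row0); precharges=4
Acc 8: bank0 row1 -> MISS (open row1); precharges=4
Acc 9: bank0 row1 -> HIT
Acc 10: bank1 row3 -> MISS (open row3); precharges=5
Acc 11: bank0 row1 -> HIT
Acc 12: bank0 row4 -> MISS (open row4); precharges=6
Acc 13: bank1 row0 -> MISS (open row0); precharges=7
Acc 14: bank0 row1 -> MISS (open row1); precharges=8

Answer: 8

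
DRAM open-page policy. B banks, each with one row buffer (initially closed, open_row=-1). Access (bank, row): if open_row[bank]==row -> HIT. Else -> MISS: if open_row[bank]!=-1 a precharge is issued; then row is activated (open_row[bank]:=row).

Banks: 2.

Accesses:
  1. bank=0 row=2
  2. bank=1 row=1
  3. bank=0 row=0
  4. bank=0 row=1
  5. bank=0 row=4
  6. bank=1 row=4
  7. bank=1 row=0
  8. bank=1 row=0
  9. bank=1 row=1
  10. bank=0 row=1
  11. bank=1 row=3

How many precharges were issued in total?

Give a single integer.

Answer: 8

Derivation:
Acc 1: bank0 row2 -> MISS (open row2); precharges=0
Acc 2: bank1 row1 -> MISS (open row1); precharges=0
Acc 3: bank0 row0 -> MISS (open row0); precharges=1
Acc 4: bank0 row1 -> MISS (open row1); precharges=2
Acc 5: bank0 row4 -> MISS (open row4); precharges=3
Acc 6: bank1 row4 -> MISS (open row4); precharges=4
Acc 7: bank1 row0 -> MISS (open row0); precharges=5
Acc 8: bank1 row0 -> HIT
Acc 9: bank1 row1 -> MISS (open row1); precharges=6
Acc 10: bank0 row1 -> MISS (open row1); precharges=7
Acc 11: bank1 row3 -> MISS (open row3); precharges=8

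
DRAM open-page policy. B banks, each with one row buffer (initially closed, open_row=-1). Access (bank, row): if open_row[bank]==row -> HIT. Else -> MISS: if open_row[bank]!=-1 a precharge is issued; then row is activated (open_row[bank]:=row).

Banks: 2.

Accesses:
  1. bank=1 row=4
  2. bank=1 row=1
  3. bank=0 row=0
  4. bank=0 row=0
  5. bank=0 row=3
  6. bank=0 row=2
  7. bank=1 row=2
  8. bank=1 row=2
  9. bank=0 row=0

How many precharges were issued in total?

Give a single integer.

Answer: 5

Derivation:
Acc 1: bank1 row4 -> MISS (open row4); precharges=0
Acc 2: bank1 row1 -> MISS (open row1); precharges=1
Acc 3: bank0 row0 -> MISS (open row0); precharges=1
Acc 4: bank0 row0 -> HIT
Acc 5: bank0 row3 -> MISS (open row3); precharges=2
Acc 6: bank0 row2 -> MISS (open row2); precharges=3
Acc 7: bank1 row2 -> MISS (open row2); precharges=4
Acc 8: bank1 row2 -> HIT
Acc 9: bank0 row0 -> MISS (open row0); precharges=5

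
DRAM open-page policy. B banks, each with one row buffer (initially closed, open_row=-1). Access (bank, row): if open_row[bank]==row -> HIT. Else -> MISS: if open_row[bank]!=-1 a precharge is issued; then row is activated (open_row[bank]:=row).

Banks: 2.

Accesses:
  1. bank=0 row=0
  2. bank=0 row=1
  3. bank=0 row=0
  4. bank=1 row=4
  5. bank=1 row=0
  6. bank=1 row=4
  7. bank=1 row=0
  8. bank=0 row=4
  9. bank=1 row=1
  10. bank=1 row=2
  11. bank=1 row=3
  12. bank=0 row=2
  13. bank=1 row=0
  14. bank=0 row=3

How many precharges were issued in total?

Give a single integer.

Answer: 12

Derivation:
Acc 1: bank0 row0 -> MISS (open row0); precharges=0
Acc 2: bank0 row1 -> MISS (open row1); precharges=1
Acc 3: bank0 row0 -> MISS (open row0); precharges=2
Acc 4: bank1 row4 -> MISS (open row4); precharges=2
Acc 5: bank1 row0 -> MISS (open row0); precharges=3
Acc 6: bank1 row4 -> MISS (open row4); precharges=4
Acc 7: bank1 row0 -> MISS (open row0); precharges=5
Acc 8: bank0 row4 -> MISS (open row4); precharges=6
Acc 9: bank1 row1 -> MISS (open row1); precharges=7
Acc 10: bank1 row2 -> MISS (open row2); precharges=8
Acc 11: bank1 row3 -> MISS (open row3); precharges=9
Acc 12: bank0 row2 -> MISS (open row2); precharges=10
Acc 13: bank1 row0 -> MISS (open row0); precharges=11
Acc 14: bank0 row3 -> MISS (open row3); precharges=12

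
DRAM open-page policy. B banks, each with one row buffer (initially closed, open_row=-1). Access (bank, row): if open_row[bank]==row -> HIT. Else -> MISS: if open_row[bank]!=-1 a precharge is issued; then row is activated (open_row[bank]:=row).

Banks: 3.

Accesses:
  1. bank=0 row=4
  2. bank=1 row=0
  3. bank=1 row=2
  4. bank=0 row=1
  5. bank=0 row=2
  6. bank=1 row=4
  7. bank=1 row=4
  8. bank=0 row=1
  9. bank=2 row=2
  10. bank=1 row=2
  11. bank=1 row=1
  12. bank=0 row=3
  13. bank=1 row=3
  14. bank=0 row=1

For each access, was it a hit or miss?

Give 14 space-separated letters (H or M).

Acc 1: bank0 row4 -> MISS (open row4); precharges=0
Acc 2: bank1 row0 -> MISS (open row0); precharges=0
Acc 3: bank1 row2 -> MISS (open row2); precharges=1
Acc 4: bank0 row1 -> MISS (open row1); precharges=2
Acc 5: bank0 row2 -> MISS (open row2); precharges=3
Acc 6: bank1 row4 -> MISS (open row4); precharges=4
Acc 7: bank1 row4 -> HIT
Acc 8: bank0 row1 -> MISS (open row1); precharges=5
Acc 9: bank2 row2 -> MISS (open row2); precharges=5
Acc 10: bank1 row2 -> MISS (open row2); precharges=6
Acc 11: bank1 row1 -> MISS (open row1); precharges=7
Acc 12: bank0 row3 -> MISS (open row3); precharges=8
Acc 13: bank1 row3 -> MISS (open row3); precharges=9
Acc 14: bank0 row1 -> MISS (open row1); precharges=10

Answer: M M M M M M H M M M M M M M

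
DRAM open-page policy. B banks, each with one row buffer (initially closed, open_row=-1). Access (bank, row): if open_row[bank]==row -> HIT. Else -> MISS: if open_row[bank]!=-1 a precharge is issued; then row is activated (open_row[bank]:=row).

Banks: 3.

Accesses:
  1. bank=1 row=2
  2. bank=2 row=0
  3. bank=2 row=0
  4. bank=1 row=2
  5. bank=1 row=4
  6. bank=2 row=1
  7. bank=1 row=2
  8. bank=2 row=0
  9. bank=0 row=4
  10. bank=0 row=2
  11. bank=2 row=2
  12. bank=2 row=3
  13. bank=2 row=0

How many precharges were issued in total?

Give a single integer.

Acc 1: bank1 row2 -> MISS (open row2); precharges=0
Acc 2: bank2 row0 -> MISS (open row0); precharges=0
Acc 3: bank2 row0 -> HIT
Acc 4: bank1 row2 -> HIT
Acc 5: bank1 row4 -> MISS (open row4); precharges=1
Acc 6: bank2 row1 -> MISS (open row1); precharges=2
Acc 7: bank1 row2 -> MISS (open row2); precharges=3
Acc 8: bank2 row0 -> MISS (open row0); precharges=4
Acc 9: bank0 row4 -> MISS (open row4); precharges=4
Acc 10: bank0 row2 -> MISS (open row2); precharges=5
Acc 11: bank2 row2 -> MISS (open row2); precharges=6
Acc 12: bank2 row3 -> MISS (open row3); precharges=7
Acc 13: bank2 row0 -> MISS (open row0); precharges=8

Answer: 8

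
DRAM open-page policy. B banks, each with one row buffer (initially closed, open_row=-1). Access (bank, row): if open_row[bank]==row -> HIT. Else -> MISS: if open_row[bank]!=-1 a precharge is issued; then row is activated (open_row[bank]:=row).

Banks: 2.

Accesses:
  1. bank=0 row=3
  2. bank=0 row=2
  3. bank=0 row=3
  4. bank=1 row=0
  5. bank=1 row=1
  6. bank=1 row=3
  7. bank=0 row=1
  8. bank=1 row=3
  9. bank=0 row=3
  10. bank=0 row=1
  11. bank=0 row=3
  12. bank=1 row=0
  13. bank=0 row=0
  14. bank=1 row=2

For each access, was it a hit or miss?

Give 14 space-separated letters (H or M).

Answer: M M M M M M M H M M M M M M

Derivation:
Acc 1: bank0 row3 -> MISS (open row3); precharges=0
Acc 2: bank0 row2 -> MISS (open row2); precharges=1
Acc 3: bank0 row3 -> MISS (open row3); precharges=2
Acc 4: bank1 row0 -> MISS (open row0); precharges=2
Acc 5: bank1 row1 -> MISS (open row1); precharges=3
Acc 6: bank1 row3 -> MISS (open row3); precharges=4
Acc 7: bank0 row1 -> MISS (open row1); precharges=5
Acc 8: bank1 row3 -> HIT
Acc 9: bank0 row3 -> MISS (open row3); precharges=6
Acc 10: bank0 row1 -> MISS (open row1); precharges=7
Acc 11: bank0 row3 -> MISS (open row3); precharges=8
Acc 12: bank1 row0 -> MISS (open row0); precharges=9
Acc 13: bank0 row0 -> MISS (open row0); precharges=10
Acc 14: bank1 row2 -> MISS (open row2); precharges=11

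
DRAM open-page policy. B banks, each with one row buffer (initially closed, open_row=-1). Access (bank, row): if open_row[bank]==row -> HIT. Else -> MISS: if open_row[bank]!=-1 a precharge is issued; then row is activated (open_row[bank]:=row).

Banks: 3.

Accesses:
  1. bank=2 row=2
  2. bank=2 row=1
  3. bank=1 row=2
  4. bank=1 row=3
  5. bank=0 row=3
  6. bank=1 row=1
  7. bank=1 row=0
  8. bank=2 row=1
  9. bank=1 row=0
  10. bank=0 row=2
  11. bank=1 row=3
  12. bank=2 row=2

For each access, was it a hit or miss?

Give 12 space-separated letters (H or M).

Acc 1: bank2 row2 -> MISS (open row2); precharges=0
Acc 2: bank2 row1 -> MISS (open row1); precharges=1
Acc 3: bank1 row2 -> MISS (open row2); precharges=1
Acc 4: bank1 row3 -> MISS (open row3); precharges=2
Acc 5: bank0 row3 -> MISS (open row3); precharges=2
Acc 6: bank1 row1 -> MISS (open row1); precharges=3
Acc 7: bank1 row0 -> MISS (open row0); precharges=4
Acc 8: bank2 row1 -> HIT
Acc 9: bank1 row0 -> HIT
Acc 10: bank0 row2 -> MISS (open row2); precharges=5
Acc 11: bank1 row3 -> MISS (open row3); precharges=6
Acc 12: bank2 row2 -> MISS (open row2); precharges=7

Answer: M M M M M M M H H M M M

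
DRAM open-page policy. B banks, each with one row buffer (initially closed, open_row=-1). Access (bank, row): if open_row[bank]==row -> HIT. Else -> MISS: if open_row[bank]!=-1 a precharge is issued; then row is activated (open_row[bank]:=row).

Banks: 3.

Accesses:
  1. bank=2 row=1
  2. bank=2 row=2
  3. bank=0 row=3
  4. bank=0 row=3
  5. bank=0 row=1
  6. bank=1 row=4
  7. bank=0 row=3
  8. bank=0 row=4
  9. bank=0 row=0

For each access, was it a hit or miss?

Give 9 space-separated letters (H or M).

Acc 1: bank2 row1 -> MISS (open row1); precharges=0
Acc 2: bank2 row2 -> MISS (open row2); precharges=1
Acc 3: bank0 row3 -> MISS (open row3); precharges=1
Acc 4: bank0 row3 -> HIT
Acc 5: bank0 row1 -> MISS (open row1); precharges=2
Acc 6: bank1 row4 -> MISS (open row4); precharges=2
Acc 7: bank0 row3 -> MISS (open row3); precharges=3
Acc 8: bank0 row4 -> MISS (open row4); precharges=4
Acc 9: bank0 row0 -> MISS (open row0); precharges=5

Answer: M M M H M M M M M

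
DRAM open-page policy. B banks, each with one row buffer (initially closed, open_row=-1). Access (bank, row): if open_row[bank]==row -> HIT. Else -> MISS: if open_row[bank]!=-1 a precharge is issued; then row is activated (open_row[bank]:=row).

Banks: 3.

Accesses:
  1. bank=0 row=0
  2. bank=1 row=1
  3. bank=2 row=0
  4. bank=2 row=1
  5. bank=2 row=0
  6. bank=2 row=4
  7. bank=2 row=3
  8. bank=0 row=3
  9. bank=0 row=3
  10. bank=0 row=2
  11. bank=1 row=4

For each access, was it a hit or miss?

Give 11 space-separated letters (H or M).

Answer: M M M M M M M M H M M

Derivation:
Acc 1: bank0 row0 -> MISS (open row0); precharges=0
Acc 2: bank1 row1 -> MISS (open row1); precharges=0
Acc 3: bank2 row0 -> MISS (open row0); precharges=0
Acc 4: bank2 row1 -> MISS (open row1); precharges=1
Acc 5: bank2 row0 -> MISS (open row0); precharges=2
Acc 6: bank2 row4 -> MISS (open row4); precharges=3
Acc 7: bank2 row3 -> MISS (open row3); precharges=4
Acc 8: bank0 row3 -> MISS (open row3); precharges=5
Acc 9: bank0 row3 -> HIT
Acc 10: bank0 row2 -> MISS (open row2); precharges=6
Acc 11: bank1 row4 -> MISS (open row4); precharges=7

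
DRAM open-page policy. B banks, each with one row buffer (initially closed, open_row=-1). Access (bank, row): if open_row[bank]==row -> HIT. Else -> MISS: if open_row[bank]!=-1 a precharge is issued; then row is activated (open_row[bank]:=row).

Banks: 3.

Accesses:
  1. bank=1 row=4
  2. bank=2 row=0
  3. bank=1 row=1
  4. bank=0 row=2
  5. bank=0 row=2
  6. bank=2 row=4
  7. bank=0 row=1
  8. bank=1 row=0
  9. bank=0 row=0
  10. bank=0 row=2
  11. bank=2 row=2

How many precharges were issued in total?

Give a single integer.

Answer: 7

Derivation:
Acc 1: bank1 row4 -> MISS (open row4); precharges=0
Acc 2: bank2 row0 -> MISS (open row0); precharges=0
Acc 3: bank1 row1 -> MISS (open row1); precharges=1
Acc 4: bank0 row2 -> MISS (open row2); precharges=1
Acc 5: bank0 row2 -> HIT
Acc 6: bank2 row4 -> MISS (open row4); precharges=2
Acc 7: bank0 row1 -> MISS (open row1); precharges=3
Acc 8: bank1 row0 -> MISS (open row0); precharges=4
Acc 9: bank0 row0 -> MISS (open row0); precharges=5
Acc 10: bank0 row2 -> MISS (open row2); precharges=6
Acc 11: bank2 row2 -> MISS (open row2); precharges=7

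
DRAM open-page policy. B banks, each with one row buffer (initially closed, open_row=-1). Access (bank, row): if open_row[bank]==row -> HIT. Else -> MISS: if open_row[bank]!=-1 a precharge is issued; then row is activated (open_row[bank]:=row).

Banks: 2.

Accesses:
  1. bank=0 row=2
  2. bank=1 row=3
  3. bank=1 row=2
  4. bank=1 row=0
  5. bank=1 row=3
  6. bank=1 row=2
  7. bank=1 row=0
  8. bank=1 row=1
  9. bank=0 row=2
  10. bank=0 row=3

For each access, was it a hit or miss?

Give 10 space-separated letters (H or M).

Acc 1: bank0 row2 -> MISS (open row2); precharges=0
Acc 2: bank1 row3 -> MISS (open row3); precharges=0
Acc 3: bank1 row2 -> MISS (open row2); precharges=1
Acc 4: bank1 row0 -> MISS (open row0); precharges=2
Acc 5: bank1 row3 -> MISS (open row3); precharges=3
Acc 6: bank1 row2 -> MISS (open row2); precharges=4
Acc 7: bank1 row0 -> MISS (open row0); precharges=5
Acc 8: bank1 row1 -> MISS (open row1); precharges=6
Acc 9: bank0 row2 -> HIT
Acc 10: bank0 row3 -> MISS (open row3); precharges=7

Answer: M M M M M M M M H M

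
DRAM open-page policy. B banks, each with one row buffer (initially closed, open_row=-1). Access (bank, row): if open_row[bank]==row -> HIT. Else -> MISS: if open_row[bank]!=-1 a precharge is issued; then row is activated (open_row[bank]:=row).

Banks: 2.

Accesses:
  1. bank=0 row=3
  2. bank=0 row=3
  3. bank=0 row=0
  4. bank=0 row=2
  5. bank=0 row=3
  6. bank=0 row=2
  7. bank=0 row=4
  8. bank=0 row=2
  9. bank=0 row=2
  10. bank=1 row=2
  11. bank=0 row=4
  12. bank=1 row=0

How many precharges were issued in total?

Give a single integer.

Answer: 8

Derivation:
Acc 1: bank0 row3 -> MISS (open row3); precharges=0
Acc 2: bank0 row3 -> HIT
Acc 3: bank0 row0 -> MISS (open row0); precharges=1
Acc 4: bank0 row2 -> MISS (open row2); precharges=2
Acc 5: bank0 row3 -> MISS (open row3); precharges=3
Acc 6: bank0 row2 -> MISS (open row2); precharges=4
Acc 7: bank0 row4 -> MISS (open row4); precharges=5
Acc 8: bank0 row2 -> MISS (open row2); precharges=6
Acc 9: bank0 row2 -> HIT
Acc 10: bank1 row2 -> MISS (open row2); precharges=6
Acc 11: bank0 row4 -> MISS (open row4); precharges=7
Acc 12: bank1 row0 -> MISS (open row0); precharges=8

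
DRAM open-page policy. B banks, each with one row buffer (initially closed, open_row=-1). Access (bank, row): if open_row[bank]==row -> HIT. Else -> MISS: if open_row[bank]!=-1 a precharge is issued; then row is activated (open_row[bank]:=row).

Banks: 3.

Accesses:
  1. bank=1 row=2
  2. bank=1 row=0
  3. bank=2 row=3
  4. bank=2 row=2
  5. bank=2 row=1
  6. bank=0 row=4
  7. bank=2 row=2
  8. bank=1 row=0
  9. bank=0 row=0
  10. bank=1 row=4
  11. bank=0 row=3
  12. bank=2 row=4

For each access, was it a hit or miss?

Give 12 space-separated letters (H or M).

Answer: M M M M M M M H M M M M

Derivation:
Acc 1: bank1 row2 -> MISS (open row2); precharges=0
Acc 2: bank1 row0 -> MISS (open row0); precharges=1
Acc 3: bank2 row3 -> MISS (open row3); precharges=1
Acc 4: bank2 row2 -> MISS (open row2); precharges=2
Acc 5: bank2 row1 -> MISS (open row1); precharges=3
Acc 6: bank0 row4 -> MISS (open row4); precharges=3
Acc 7: bank2 row2 -> MISS (open row2); precharges=4
Acc 8: bank1 row0 -> HIT
Acc 9: bank0 row0 -> MISS (open row0); precharges=5
Acc 10: bank1 row4 -> MISS (open row4); precharges=6
Acc 11: bank0 row3 -> MISS (open row3); precharges=7
Acc 12: bank2 row4 -> MISS (open row4); precharges=8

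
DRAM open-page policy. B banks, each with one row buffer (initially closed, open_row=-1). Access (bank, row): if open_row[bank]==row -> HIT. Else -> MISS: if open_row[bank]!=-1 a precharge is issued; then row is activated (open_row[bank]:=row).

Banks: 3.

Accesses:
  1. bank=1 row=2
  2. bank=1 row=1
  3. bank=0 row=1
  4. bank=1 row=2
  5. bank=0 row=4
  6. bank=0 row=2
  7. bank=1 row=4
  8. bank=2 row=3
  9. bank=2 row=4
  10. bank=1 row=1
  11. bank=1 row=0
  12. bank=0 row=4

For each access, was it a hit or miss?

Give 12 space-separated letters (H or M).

Acc 1: bank1 row2 -> MISS (open row2); precharges=0
Acc 2: bank1 row1 -> MISS (open row1); precharges=1
Acc 3: bank0 row1 -> MISS (open row1); precharges=1
Acc 4: bank1 row2 -> MISS (open row2); precharges=2
Acc 5: bank0 row4 -> MISS (open row4); precharges=3
Acc 6: bank0 row2 -> MISS (open row2); precharges=4
Acc 7: bank1 row4 -> MISS (open row4); precharges=5
Acc 8: bank2 row3 -> MISS (open row3); precharges=5
Acc 9: bank2 row4 -> MISS (open row4); precharges=6
Acc 10: bank1 row1 -> MISS (open row1); precharges=7
Acc 11: bank1 row0 -> MISS (open row0); precharges=8
Acc 12: bank0 row4 -> MISS (open row4); precharges=9

Answer: M M M M M M M M M M M M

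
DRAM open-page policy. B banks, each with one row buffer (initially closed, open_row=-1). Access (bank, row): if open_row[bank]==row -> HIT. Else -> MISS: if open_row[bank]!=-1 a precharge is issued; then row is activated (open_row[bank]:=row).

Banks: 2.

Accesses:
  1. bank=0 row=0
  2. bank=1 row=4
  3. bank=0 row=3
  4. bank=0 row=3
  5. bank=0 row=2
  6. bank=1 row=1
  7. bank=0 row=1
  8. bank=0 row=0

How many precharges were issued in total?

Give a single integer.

Answer: 5

Derivation:
Acc 1: bank0 row0 -> MISS (open row0); precharges=0
Acc 2: bank1 row4 -> MISS (open row4); precharges=0
Acc 3: bank0 row3 -> MISS (open row3); precharges=1
Acc 4: bank0 row3 -> HIT
Acc 5: bank0 row2 -> MISS (open row2); precharges=2
Acc 6: bank1 row1 -> MISS (open row1); precharges=3
Acc 7: bank0 row1 -> MISS (open row1); precharges=4
Acc 8: bank0 row0 -> MISS (open row0); precharges=5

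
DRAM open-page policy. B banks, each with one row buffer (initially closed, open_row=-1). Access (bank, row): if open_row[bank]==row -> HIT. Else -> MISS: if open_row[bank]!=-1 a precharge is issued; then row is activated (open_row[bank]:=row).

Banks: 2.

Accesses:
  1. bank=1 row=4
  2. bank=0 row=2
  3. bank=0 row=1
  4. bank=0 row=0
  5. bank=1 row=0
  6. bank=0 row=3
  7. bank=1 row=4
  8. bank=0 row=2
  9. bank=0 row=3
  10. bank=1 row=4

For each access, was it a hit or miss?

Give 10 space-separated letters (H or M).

Answer: M M M M M M M M M H

Derivation:
Acc 1: bank1 row4 -> MISS (open row4); precharges=0
Acc 2: bank0 row2 -> MISS (open row2); precharges=0
Acc 3: bank0 row1 -> MISS (open row1); precharges=1
Acc 4: bank0 row0 -> MISS (open row0); precharges=2
Acc 5: bank1 row0 -> MISS (open row0); precharges=3
Acc 6: bank0 row3 -> MISS (open row3); precharges=4
Acc 7: bank1 row4 -> MISS (open row4); precharges=5
Acc 8: bank0 row2 -> MISS (open row2); precharges=6
Acc 9: bank0 row3 -> MISS (open row3); precharges=7
Acc 10: bank1 row4 -> HIT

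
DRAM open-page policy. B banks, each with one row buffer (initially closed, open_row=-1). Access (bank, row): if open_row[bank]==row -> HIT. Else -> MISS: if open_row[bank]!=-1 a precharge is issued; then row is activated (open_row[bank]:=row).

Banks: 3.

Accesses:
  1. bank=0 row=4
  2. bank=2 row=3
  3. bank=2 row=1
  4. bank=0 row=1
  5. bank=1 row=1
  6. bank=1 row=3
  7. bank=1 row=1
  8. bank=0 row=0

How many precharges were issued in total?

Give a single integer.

Answer: 5

Derivation:
Acc 1: bank0 row4 -> MISS (open row4); precharges=0
Acc 2: bank2 row3 -> MISS (open row3); precharges=0
Acc 3: bank2 row1 -> MISS (open row1); precharges=1
Acc 4: bank0 row1 -> MISS (open row1); precharges=2
Acc 5: bank1 row1 -> MISS (open row1); precharges=2
Acc 6: bank1 row3 -> MISS (open row3); precharges=3
Acc 7: bank1 row1 -> MISS (open row1); precharges=4
Acc 8: bank0 row0 -> MISS (open row0); precharges=5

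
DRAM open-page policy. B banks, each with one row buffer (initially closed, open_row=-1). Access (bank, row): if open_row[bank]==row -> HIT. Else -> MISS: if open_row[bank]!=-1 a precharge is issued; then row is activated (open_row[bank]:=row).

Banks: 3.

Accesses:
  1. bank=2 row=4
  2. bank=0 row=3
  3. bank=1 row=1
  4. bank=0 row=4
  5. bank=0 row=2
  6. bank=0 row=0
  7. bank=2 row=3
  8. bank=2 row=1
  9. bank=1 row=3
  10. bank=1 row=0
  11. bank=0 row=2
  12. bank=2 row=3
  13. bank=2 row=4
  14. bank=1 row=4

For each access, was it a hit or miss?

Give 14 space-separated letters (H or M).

Answer: M M M M M M M M M M M M M M

Derivation:
Acc 1: bank2 row4 -> MISS (open row4); precharges=0
Acc 2: bank0 row3 -> MISS (open row3); precharges=0
Acc 3: bank1 row1 -> MISS (open row1); precharges=0
Acc 4: bank0 row4 -> MISS (open row4); precharges=1
Acc 5: bank0 row2 -> MISS (open row2); precharges=2
Acc 6: bank0 row0 -> MISS (open row0); precharges=3
Acc 7: bank2 row3 -> MISS (open row3); precharges=4
Acc 8: bank2 row1 -> MISS (open row1); precharges=5
Acc 9: bank1 row3 -> MISS (open row3); precharges=6
Acc 10: bank1 row0 -> MISS (open row0); precharges=7
Acc 11: bank0 row2 -> MISS (open row2); precharges=8
Acc 12: bank2 row3 -> MISS (open row3); precharges=9
Acc 13: bank2 row4 -> MISS (open row4); precharges=10
Acc 14: bank1 row4 -> MISS (open row4); precharges=11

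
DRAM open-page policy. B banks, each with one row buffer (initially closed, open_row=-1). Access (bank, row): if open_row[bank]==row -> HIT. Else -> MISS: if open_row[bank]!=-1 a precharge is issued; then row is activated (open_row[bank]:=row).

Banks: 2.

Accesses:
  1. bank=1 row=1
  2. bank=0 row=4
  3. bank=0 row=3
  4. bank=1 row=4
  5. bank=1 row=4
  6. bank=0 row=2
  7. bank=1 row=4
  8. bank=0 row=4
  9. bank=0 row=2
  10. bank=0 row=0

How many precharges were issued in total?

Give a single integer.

Acc 1: bank1 row1 -> MISS (open row1); precharges=0
Acc 2: bank0 row4 -> MISS (open row4); precharges=0
Acc 3: bank0 row3 -> MISS (open row3); precharges=1
Acc 4: bank1 row4 -> MISS (open row4); precharges=2
Acc 5: bank1 row4 -> HIT
Acc 6: bank0 row2 -> MISS (open row2); precharges=3
Acc 7: bank1 row4 -> HIT
Acc 8: bank0 row4 -> MISS (open row4); precharges=4
Acc 9: bank0 row2 -> MISS (open row2); precharges=5
Acc 10: bank0 row0 -> MISS (open row0); precharges=6

Answer: 6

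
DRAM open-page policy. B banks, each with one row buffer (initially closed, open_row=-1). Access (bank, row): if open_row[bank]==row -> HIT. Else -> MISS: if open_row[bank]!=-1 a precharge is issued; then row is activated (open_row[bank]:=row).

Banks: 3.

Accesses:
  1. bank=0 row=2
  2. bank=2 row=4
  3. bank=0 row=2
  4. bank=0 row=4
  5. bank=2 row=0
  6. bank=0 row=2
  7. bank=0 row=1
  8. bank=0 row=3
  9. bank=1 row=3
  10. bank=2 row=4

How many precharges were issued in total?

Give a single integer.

Answer: 6

Derivation:
Acc 1: bank0 row2 -> MISS (open row2); precharges=0
Acc 2: bank2 row4 -> MISS (open row4); precharges=0
Acc 3: bank0 row2 -> HIT
Acc 4: bank0 row4 -> MISS (open row4); precharges=1
Acc 5: bank2 row0 -> MISS (open row0); precharges=2
Acc 6: bank0 row2 -> MISS (open row2); precharges=3
Acc 7: bank0 row1 -> MISS (open row1); precharges=4
Acc 8: bank0 row3 -> MISS (open row3); precharges=5
Acc 9: bank1 row3 -> MISS (open row3); precharges=5
Acc 10: bank2 row4 -> MISS (open row4); precharges=6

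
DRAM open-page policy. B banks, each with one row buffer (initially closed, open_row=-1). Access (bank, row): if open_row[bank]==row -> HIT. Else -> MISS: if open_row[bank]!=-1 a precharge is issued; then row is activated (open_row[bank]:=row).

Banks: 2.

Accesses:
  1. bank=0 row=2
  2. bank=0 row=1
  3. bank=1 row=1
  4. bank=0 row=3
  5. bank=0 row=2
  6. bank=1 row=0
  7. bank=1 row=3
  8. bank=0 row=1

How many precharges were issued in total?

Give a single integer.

Answer: 6

Derivation:
Acc 1: bank0 row2 -> MISS (open row2); precharges=0
Acc 2: bank0 row1 -> MISS (open row1); precharges=1
Acc 3: bank1 row1 -> MISS (open row1); precharges=1
Acc 4: bank0 row3 -> MISS (open row3); precharges=2
Acc 5: bank0 row2 -> MISS (open row2); precharges=3
Acc 6: bank1 row0 -> MISS (open row0); precharges=4
Acc 7: bank1 row3 -> MISS (open row3); precharges=5
Acc 8: bank0 row1 -> MISS (open row1); precharges=6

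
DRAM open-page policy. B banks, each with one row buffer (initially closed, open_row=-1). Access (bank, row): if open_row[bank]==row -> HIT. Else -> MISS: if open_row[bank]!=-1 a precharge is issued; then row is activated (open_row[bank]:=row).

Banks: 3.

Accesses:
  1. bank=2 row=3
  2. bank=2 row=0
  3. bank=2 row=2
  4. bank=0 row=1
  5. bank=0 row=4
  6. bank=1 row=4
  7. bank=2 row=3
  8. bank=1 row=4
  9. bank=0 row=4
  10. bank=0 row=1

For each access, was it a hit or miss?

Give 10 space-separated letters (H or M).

Acc 1: bank2 row3 -> MISS (open row3); precharges=0
Acc 2: bank2 row0 -> MISS (open row0); precharges=1
Acc 3: bank2 row2 -> MISS (open row2); precharges=2
Acc 4: bank0 row1 -> MISS (open row1); precharges=2
Acc 5: bank0 row4 -> MISS (open row4); precharges=3
Acc 6: bank1 row4 -> MISS (open row4); precharges=3
Acc 7: bank2 row3 -> MISS (open row3); precharges=4
Acc 8: bank1 row4 -> HIT
Acc 9: bank0 row4 -> HIT
Acc 10: bank0 row1 -> MISS (open row1); precharges=5

Answer: M M M M M M M H H M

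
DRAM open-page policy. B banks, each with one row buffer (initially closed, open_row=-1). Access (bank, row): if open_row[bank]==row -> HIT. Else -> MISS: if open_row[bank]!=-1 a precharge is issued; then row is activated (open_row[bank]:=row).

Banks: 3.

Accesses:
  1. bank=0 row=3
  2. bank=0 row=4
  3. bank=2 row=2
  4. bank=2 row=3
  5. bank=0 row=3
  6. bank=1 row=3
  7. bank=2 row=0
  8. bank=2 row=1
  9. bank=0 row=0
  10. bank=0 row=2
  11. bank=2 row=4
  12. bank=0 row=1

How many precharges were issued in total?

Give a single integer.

Acc 1: bank0 row3 -> MISS (open row3); precharges=0
Acc 2: bank0 row4 -> MISS (open row4); precharges=1
Acc 3: bank2 row2 -> MISS (open row2); precharges=1
Acc 4: bank2 row3 -> MISS (open row3); precharges=2
Acc 5: bank0 row3 -> MISS (open row3); precharges=3
Acc 6: bank1 row3 -> MISS (open row3); precharges=3
Acc 7: bank2 row0 -> MISS (open row0); precharges=4
Acc 8: bank2 row1 -> MISS (open row1); precharges=5
Acc 9: bank0 row0 -> MISS (open row0); precharges=6
Acc 10: bank0 row2 -> MISS (open row2); precharges=7
Acc 11: bank2 row4 -> MISS (open row4); precharges=8
Acc 12: bank0 row1 -> MISS (open row1); precharges=9

Answer: 9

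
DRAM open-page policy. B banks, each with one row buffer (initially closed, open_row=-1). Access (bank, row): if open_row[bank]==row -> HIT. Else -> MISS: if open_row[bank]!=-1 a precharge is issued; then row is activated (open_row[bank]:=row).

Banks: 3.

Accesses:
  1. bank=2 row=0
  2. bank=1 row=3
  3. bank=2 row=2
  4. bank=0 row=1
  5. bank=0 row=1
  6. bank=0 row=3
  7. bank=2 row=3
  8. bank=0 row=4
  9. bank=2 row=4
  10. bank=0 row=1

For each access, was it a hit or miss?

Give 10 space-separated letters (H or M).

Answer: M M M M H M M M M M

Derivation:
Acc 1: bank2 row0 -> MISS (open row0); precharges=0
Acc 2: bank1 row3 -> MISS (open row3); precharges=0
Acc 3: bank2 row2 -> MISS (open row2); precharges=1
Acc 4: bank0 row1 -> MISS (open row1); precharges=1
Acc 5: bank0 row1 -> HIT
Acc 6: bank0 row3 -> MISS (open row3); precharges=2
Acc 7: bank2 row3 -> MISS (open row3); precharges=3
Acc 8: bank0 row4 -> MISS (open row4); precharges=4
Acc 9: bank2 row4 -> MISS (open row4); precharges=5
Acc 10: bank0 row1 -> MISS (open row1); precharges=6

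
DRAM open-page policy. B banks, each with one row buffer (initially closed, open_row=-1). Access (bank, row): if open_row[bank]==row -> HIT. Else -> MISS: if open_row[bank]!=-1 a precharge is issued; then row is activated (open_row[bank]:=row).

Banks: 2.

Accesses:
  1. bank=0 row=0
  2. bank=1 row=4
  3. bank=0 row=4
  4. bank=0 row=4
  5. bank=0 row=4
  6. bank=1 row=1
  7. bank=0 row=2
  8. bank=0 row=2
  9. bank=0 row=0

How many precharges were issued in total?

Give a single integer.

Acc 1: bank0 row0 -> MISS (open row0); precharges=0
Acc 2: bank1 row4 -> MISS (open row4); precharges=0
Acc 3: bank0 row4 -> MISS (open row4); precharges=1
Acc 4: bank0 row4 -> HIT
Acc 5: bank0 row4 -> HIT
Acc 6: bank1 row1 -> MISS (open row1); precharges=2
Acc 7: bank0 row2 -> MISS (open row2); precharges=3
Acc 8: bank0 row2 -> HIT
Acc 9: bank0 row0 -> MISS (open row0); precharges=4

Answer: 4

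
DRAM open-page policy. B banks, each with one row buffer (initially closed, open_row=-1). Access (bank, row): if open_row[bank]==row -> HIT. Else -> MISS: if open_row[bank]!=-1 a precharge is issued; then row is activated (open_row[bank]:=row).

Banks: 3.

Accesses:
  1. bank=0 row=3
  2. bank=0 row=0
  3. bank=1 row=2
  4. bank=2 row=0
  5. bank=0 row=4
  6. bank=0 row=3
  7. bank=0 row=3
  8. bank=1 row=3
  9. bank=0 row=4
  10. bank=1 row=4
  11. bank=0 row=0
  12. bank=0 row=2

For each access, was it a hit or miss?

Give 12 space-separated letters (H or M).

Answer: M M M M M M H M M M M M

Derivation:
Acc 1: bank0 row3 -> MISS (open row3); precharges=0
Acc 2: bank0 row0 -> MISS (open row0); precharges=1
Acc 3: bank1 row2 -> MISS (open row2); precharges=1
Acc 4: bank2 row0 -> MISS (open row0); precharges=1
Acc 5: bank0 row4 -> MISS (open row4); precharges=2
Acc 6: bank0 row3 -> MISS (open row3); precharges=3
Acc 7: bank0 row3 -> HIT
Acc 8: bank1 row3 -> MISS (open row3); precharges=4
Acc 9: bank0 row4 -> MISS (open row4); precharges=5
Acc 10: bank1 row4 -> MISS (open row4); precharges=6
Acc 11: bank0 row0 -> MISS (open row0); precharges=7
Acc 12: bank0 row2 -> MISS (open row2); precharges=8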